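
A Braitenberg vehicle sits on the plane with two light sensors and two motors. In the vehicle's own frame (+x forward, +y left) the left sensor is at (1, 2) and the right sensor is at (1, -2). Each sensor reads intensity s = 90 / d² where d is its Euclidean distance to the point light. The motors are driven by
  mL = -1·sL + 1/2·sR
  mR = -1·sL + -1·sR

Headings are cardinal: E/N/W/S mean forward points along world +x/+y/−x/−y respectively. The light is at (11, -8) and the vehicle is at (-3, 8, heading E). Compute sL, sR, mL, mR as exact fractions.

90/493 18/73 -2133/35989 -15444/35989

left sensor world pos  = (-2, 10); dL² = 493
right sensor world pos = (-2, 6); dR² = 365
sL = 90/493 = 90/493
sR = 90/365 = 18/73
mL = -1·sL + 1/2·sR = -2133/35989
mR = -1·sL + -1·sR = -15444/35989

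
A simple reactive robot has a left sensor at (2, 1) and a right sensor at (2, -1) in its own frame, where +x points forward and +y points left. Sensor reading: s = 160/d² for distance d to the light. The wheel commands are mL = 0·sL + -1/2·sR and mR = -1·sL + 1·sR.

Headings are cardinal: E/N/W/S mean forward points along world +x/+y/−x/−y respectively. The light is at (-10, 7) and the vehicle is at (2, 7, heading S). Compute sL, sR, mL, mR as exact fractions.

left sensor world pos  = (3, 5); dL² = 173
right sensor world pos = (1, 5); dR² = 125
sL = 160/173 = 160/173
sR = 160/125 = 32/25
mL = 0·sL + -1/2·sR = -16/25
mR = -1·sL + 1·sR = 1536/4325

160/173 32/25 -16/25 1536/4325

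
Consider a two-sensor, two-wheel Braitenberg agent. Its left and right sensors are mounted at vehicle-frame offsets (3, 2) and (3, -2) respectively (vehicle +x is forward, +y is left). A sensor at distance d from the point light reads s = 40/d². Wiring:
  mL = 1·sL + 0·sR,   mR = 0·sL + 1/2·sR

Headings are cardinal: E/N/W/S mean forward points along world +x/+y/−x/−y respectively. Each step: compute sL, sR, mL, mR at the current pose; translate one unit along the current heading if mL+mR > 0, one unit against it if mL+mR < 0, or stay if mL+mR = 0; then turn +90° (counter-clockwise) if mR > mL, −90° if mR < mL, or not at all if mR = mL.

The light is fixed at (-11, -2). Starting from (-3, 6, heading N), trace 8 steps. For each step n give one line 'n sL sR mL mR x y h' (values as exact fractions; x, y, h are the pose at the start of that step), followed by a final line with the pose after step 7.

n=0: pose=(-3,6,N); sL=40/157, sR=40/221; mL=40/157, mR=20/221; mL+mR=11980/34697 → advance +1; mR−mL=-5700/34697 → turn -1·90°
n=1: pose=(-3,7,E); sL=20/121, sR=4/17; mL=20/121, mR=2/17; mL+mR=582/2057 → advance +1; mR−mL=-98/2057 → turn -1·90°
n=2: pose=(-2,7,S); sL=40/157, sR=8/17; mL=40/157, mR=4/17; mL+mR=1308/2669 → advance +1; mR−mL=-52/2669 → turn -1·90°
n=3: pose=(-2,6,W); sL=5/9, sR=5/17; mL=5/9, mR=5/34; mL+mR=215/306 → advance +1; mR−mL=-125/306 → turn -1·90°
n=4: pose=(-3,6,N); sL=40/157, sR=40/221; mL=40/157, mR=20/221; mL+mR=11980/34697 → advance +1; mR−mL=-5700/34697 → turn -1·90°
n=5: pose=(-3,7,E); sL=20/121, sR=4/17; mL=20/121, mR=2/17; mL+mR=582/2057 → advance +1; mR−mL=-98/2057 → turn -1·90°
n=6: pose=(-2,7,S); sL=40/157, sR=8/17; mL=40/157, mR=4/17; mL+mR=1308/2669 → advance +1; mR−mL=-52/2669 → turn -1·90°
n=7: pose=(-2,6,W); sL=5/9, sR=5/17; mL=5/9, mR=5/34; mL+mR=215/306 → advance +1; mR−mL=-125/306 → turn -1·90°

0 40/157 40/221 40/157 20/221 -3 6 N
1 20/121 4/17 20/121 2/17 -3 7 E
2 40/157 8/17 40/157 4/17 -2 7 S
3 5/9 5/17 5/9 5/34 -2 6 W
4 40/157 40/221 40/157 20/221 -3 6 N
5 20/121 4/17 20/121 2/17 -3 7 E
6 40/157 8/17 40/157 4/17 -2 7 S
7 5/9 5/17 5/9 5/34 -2 6 W
final -3 6 N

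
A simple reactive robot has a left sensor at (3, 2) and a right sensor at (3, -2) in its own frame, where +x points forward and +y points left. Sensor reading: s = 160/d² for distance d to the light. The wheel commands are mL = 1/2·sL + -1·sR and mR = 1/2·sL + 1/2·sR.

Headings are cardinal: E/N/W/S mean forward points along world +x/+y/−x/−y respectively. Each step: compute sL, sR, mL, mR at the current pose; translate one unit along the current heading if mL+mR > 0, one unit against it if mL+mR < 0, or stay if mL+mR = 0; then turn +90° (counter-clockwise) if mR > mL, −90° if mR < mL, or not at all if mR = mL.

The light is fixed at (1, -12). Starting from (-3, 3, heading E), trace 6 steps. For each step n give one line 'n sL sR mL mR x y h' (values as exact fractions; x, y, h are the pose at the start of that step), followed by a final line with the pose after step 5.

n=0: pose=(-3,3,E); sL=16/29, sR=16/17; mL=-328/493, mR=368/493; mL+mR=40/493 → advance +1; mR−mL=24/17 → turn +1·90°
n=1: pose=(-2,3,N); sL=160/349, sR=32/65; mL=-5968/22685, mR=10784/22685; mL+mR=4816/22685 → advance +1; mR−mL=48/65 → turn +1·90°
n=2: pose=(-2,4,W); sL=20/29, sR=4/9; mL=-26/261, mR=148/261; mL+mR=122/261 → advance +1; mR−mL=2/3 → turn +1·90°
n=3: pose=(-3,4,S); sL=160/173, sR=32/41; mL=-2256/7093, mR=6048/7093; mL+mR=3792/7093 → advance +1; mR−mL=48/41 → turn +1·90°
n=4: pose=(-3,3,E); sL=16/29, sR=16/17; mL=-328/493, mR=368/493; mL+mR=40/493 → advance +1; mR−mL=24/17 → turn +1·90°
n=5: pose=(-2,3,N); sL=160/349, sR=32/65; mL=-5968/22685, mR=10784/22685; mL+mR=4816/22685 → advance +1; mR−mL=48/65 → turn +1·90°

0 16/29 16/17 -328/493 368/493 -3 3 E
1 160/349 32/65 -5968/22685 10784/22685 -2 3 N
2 20/29 4/9 -26/261 148/261 -2 4 W
3 160/173 32/41 -2256/7093 6048/7093 -3 4 S
4 16/29 16/17 -328/493 368/493 -3 3 E
5 160/349 32/65 -5968/22685 10784/22685 -2 3 N
final -2 4 W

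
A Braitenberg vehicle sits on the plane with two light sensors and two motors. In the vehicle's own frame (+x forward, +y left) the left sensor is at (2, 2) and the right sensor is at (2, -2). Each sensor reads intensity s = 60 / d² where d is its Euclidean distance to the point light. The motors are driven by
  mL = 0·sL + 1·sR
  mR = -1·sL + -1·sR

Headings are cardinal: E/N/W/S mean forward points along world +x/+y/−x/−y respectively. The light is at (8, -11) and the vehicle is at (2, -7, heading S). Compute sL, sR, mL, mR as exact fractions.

3 15/17 15/17 -66/17

left sensor world pos  = (4, -9); dL² = 20
right sensor world pos = (0, -9); dR² = 68
sL = 60/20 = 3
sR = 60/68 = 15/17
mL = 0·sL + 1·sR = 15/17
mR = -1·sL + -1·sR = -66/17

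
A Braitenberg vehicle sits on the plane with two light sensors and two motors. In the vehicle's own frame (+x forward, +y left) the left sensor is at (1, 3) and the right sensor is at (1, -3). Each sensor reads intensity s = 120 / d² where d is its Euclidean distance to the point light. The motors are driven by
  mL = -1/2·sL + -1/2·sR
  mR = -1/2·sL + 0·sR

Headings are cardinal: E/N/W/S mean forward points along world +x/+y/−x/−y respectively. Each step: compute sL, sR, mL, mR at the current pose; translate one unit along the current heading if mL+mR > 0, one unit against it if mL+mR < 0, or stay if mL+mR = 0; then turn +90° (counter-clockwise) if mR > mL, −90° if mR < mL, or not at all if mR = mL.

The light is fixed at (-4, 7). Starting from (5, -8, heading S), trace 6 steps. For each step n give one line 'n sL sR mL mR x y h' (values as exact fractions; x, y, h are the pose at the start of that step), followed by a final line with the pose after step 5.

0 3/10 30/73 -519/1460 -3/20 5 -8 S
1 120/221 120/389 -36600/85969 -60/221 5 -7 E
2 60/97 12/29 -1452/2813 -30/97 4 -7 N
3 120/373 120/193 -33960/71989 -60/373 4 -8 W
4 3/10 30/73 -519/1460 -3/20 5 -8 S
5 120/221 120/389 -36600/85969 -60/221 5 -7 E
final 4 -7 N

n=0: pose=(5,-8,S); sL=3/10, sR=30/73; mL=-519/1460, mR=-3/20; mL+mR=-369/730 → advance -1; mR−mL=15/73 → turn +1·90°
n=1: pose=(5,-7,E); sL=120/221, sR=120/389; mL=-36600/85969, mR=-60/221; mL+mR=-59940/85969 → advance -1; mR−mL=60/389 → turn +1·90°
n=2: pose=(4,-7,N); sL=60/97, sR=12/29; mL=-1452/2813, mR=-30/97; mL+mR=-2322/2813 → advance -1; mR−mL=6/29 → turn +1·90°
n=3: pose=(4,-8,W); sL=120/373, sR=120/193; mL=-33960/71989, mR=-60/373; mL+mR=-45540/71989 → advance -1; mR−mL=60/193 → turn +1·90°
n=4: pose=(5,-8,S); sL=3/10, sR=30/73; mL=-519/1460, mR=-3/20; mL+mR=-369/730 → advance -1; mR−mL=15/73 → turn +1·90°
n=5: pose=(5,-7,E); sL=120/221, sR=120/389; mL=-36600/85969, mR=-60/221; mL+mR=-59940/85969 → advance -1; mR−mL=60/389 → turn +1·90°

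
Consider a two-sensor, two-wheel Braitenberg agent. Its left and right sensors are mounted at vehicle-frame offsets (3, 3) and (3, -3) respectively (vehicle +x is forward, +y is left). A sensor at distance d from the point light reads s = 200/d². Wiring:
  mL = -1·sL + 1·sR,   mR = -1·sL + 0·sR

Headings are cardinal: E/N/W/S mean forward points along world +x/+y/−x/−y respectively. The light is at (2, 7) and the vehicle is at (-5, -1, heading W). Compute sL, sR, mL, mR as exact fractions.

left sensor world pos  = (-8, -4); dL² = 221
right sensor world pos = (-8, 2); dR² = 125
sL = 200/221 = 200/221
sR = 200/125 = 8/5
mL = -1·sL + 1·sR = 768/1105
mR = -1·sL + 0·sR = -200/221

200/221 8/5 768/1105 -200/221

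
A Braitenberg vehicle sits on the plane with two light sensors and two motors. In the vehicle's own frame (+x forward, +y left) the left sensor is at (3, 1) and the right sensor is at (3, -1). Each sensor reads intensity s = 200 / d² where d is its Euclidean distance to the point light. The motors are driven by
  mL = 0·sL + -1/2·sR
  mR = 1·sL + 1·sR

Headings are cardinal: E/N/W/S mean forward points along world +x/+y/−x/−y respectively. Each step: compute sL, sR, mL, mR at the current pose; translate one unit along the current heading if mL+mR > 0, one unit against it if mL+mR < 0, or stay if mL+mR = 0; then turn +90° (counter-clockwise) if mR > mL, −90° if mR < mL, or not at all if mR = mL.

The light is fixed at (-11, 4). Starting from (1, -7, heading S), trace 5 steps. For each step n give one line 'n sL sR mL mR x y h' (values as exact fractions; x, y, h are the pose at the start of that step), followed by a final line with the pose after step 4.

0 40/73 200/317 -100/317 27280/23141 1 -7 S
1 100/173 100/197 -50/197 37000/34081 1 -8 E
2 8/9 200/277 -100/277 4016/2493 2 -8 N
3 50/61 1 -1/2 111/61 2 -7 W
4 40/73 200/317 -100/317 27280/23141 1 -7 S
final 1 -8 E

n=0: pose=(1,-7,S); sL=40/73, sR=200/317; mL=-100/317, mR=27280/23141; mL+mR=19980/23141 → advance +1; mR−mL=34580/23141 → turn +1·90°
n=1: pose=(1,-8,E); sL=100/173, sR=100/197; mL=-50/197, mR=37000/34081; mL+mR=28350/34081 → advance +1; mR−mL=45650/34081 → turn +1·90°
n=2: pose=(2,-8,N); sL=8/9, sR=200/277; mL=-100/277, mR=4016/2493; mL+mR=3116/2493 → advance +1; mR−mL=4916/2493 → turn +1·90°
n=3: pose=(2,-7,W); sL=50/61, sR=1; mL=-1/2, mR=111/61; mL+mR=161/122 → advance +1; mR−mL=283/122 → turn +1·90°
n=4: pose=(1,-7,S); sL=40/73, sR=200/317; mL=-100/317, mR=27280/23141; mL+mR=19980/23141 → advance +1; mR−mL=34580/23141 → turn +1·90°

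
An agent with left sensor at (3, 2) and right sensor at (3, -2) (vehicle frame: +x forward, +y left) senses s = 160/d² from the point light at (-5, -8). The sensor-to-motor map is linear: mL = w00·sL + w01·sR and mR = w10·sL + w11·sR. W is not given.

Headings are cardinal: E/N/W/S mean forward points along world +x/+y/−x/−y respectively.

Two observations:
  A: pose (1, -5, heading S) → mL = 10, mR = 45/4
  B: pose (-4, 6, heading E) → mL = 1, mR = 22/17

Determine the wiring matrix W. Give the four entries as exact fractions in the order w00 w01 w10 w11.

obs A: pose=(1,-5,S) → sL=5/2, sR=10, mL=10, mR=45/4
obs B: pose=(-4,6,E) → sL=10/17, sR=1, mL=1, mR=22/17
sensor matrix S = [[5/2, 10], [10/17, 1]]; det S = -115/34
solve [mL_A; mL_B] = S·[w00; w01] and [mR_A; mR_B] = S·[w10; w11]:
  w00 = 0, w01 = 1, w10 = 1/2, w11 = 1

0 1 1/2 1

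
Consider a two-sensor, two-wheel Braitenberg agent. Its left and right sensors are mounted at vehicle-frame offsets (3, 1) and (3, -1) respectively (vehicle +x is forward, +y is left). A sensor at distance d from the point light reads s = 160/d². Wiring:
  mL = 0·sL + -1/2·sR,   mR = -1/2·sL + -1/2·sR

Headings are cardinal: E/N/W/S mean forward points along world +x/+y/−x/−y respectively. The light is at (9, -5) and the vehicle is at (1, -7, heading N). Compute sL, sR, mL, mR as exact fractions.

80/41 16/5 -8/5 -528/205

left sensor world pos  = (0, -4); dL² = 82
right sensor world pos = (2, -4); dR² = 50
sL = 160/82 = 80/41
sR = 160/50 = 16/5
mL = 0·sL + -1/2·sR = -8/5
mR = -1/2·sL + -1/2·sR = -528/205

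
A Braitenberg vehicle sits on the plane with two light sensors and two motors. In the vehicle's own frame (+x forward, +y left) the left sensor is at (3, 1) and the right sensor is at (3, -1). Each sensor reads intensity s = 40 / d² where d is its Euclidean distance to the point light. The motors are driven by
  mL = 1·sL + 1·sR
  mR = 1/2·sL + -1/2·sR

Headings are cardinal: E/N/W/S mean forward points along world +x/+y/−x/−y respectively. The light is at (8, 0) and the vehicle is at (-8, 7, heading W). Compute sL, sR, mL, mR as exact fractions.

left sensor world pos  = (-11, 6); dL² = 397
right sensor world pos = (-11, 8); dR² = 425
sL = 40/397 = 40/397
sR = 40/425 = 8/85
mL = 1·sL + 1·sR = 6576/33745
mR = 1/2·sL + -1/2·sR = 112/33745

40/397 8/85 6576/33745 112/33745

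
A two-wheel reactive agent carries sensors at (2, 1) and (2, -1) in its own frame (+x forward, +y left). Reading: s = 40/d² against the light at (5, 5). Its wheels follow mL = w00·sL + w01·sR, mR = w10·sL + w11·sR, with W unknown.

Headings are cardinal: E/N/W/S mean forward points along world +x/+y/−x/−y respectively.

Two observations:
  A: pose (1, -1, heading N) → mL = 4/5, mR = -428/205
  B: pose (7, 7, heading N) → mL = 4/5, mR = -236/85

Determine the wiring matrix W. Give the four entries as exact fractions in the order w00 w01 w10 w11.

obs A: pose=(1,-1,N) → sL=40/41, sR=8/5, mL=4/5, mR=-428/205
obs B: pose=(7,7,N) → sL=40/17, sR=8/5, mL=4/5, mR=-236/85
sensor matrix S = [[40/41, 8/5], [40/17, 8/5]]; det S = -1536/697
solve [mL_A; mL_B] = S·[w00; w01] and [mR_A; mR_B] = S·[w10; w11]:
  w00 = 0, w01 = 1/2, w10 = -1/2, w11 = -1

0 1/2 -1/2 -1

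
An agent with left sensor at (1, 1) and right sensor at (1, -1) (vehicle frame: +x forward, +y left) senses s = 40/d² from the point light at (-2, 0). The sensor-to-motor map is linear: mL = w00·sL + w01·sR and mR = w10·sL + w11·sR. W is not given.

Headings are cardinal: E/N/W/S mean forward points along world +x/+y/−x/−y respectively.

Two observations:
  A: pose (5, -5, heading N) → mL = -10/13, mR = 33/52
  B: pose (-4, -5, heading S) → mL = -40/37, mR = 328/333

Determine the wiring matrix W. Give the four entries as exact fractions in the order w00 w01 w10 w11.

obs A: pose=(5,-5,N) → sL=10/13, sR=1/2, mL=-10/13, mR=33/52
obs B: pose=(-4,-5,S) → sL=40/37, sR=8/9, mL=-40/37, mR=328/333
sensor matrix S = [[10/13, 1/2], [40/37, 8/9]]; det S = 620/4329
solve [mL_A; mL_B] = S·[w00; w01] and [mR_A; mR_B] = S·[w10; w11]:
  w00 = -1, w01 = 0, w10 = 1/2, w11 = 1/2

-1 0 1/2 1/2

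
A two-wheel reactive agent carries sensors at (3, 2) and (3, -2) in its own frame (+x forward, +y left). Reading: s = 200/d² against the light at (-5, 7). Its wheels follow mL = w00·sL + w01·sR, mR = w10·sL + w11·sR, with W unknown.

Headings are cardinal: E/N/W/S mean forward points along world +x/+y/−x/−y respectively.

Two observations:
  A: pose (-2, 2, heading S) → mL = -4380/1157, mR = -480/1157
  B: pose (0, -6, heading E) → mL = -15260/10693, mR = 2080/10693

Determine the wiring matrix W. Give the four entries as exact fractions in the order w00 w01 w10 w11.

obs A: pose=(-2,2,S) → sL=200/89, sR=40/13, mL=-4380/1157, mR=-480/1157
obs B: pose=(0,-6,E) → sL=40/37, sR=200/289, mL=-15260/10693, mR=2080/10693
sensor matrix S = [[200/89, 40/13], [40/37, 200/289]]; det S = -21913600/12371801
solve [mL_A; mL_B] = S·[w00; w01] and [mR_A; mR_B] = S·[w10; w11]:
  w00 = -1, w01 = -1/2, w10 = 1/2, w11 = -1/2

-1 -1/2 1/2 -1/2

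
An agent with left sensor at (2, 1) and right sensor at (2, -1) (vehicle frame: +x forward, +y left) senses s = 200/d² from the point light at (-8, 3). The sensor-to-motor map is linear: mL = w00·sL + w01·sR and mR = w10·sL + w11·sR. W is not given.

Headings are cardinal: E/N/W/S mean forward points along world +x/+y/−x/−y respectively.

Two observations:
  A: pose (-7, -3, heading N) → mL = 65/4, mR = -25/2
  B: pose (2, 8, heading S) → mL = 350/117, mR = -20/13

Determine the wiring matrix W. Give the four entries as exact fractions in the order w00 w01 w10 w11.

1/2 1 -1 0

obs A: pose=(-7,-3,N) → sL=25/2, sR=10, mL=65/4, mR=-25/2
obs B: pose=(2,8,S) → sL=20/13, sR=20/9, mL=350/117, mR=-20/13
sensor matrix S = [[25/2, 10], [20/13, 20/9]]; det S = 1450/117
solve [mL_A; mL_B] = S·[w00; w01] and [mR_A; mR_B] = S·[w10; w11]:
  w00 = 1/2, w01 = 1, w10 = -1, w11 = 0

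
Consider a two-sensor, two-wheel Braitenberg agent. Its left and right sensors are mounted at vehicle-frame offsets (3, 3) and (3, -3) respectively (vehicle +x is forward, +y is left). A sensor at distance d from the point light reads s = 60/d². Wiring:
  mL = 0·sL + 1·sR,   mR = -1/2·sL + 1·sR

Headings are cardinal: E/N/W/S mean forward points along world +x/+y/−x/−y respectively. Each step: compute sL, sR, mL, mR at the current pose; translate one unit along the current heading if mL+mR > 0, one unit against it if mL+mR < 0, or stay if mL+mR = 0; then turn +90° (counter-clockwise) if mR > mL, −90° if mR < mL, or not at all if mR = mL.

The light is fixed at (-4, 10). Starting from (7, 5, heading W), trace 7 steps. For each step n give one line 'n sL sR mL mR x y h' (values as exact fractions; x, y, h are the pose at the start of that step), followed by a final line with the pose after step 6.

0 15/32 15/17 15/17 705/1088 7 5 W
1 60/53 60/173 60/173 -2010/9169 6 5 N
2 6/17 30/109 30/109 183/1853 6 6 E
3 12/49 60/113 60/113 2262/5537 7 6 S
4 15/32 15/17 15/17 705/1088 7 5 W
5 60/53 60/173 60/173 -2010/9169 6 5 N
6 6/17 30/109 30/109 183/1853 6 6 E
final 7 6 S

n=0: pose=(7,5,W); sL=15/32, sR=15/17; mL=15/17, mR=705/1088; mL+mR=1665/1088 → advance +1; mR−mL=-15/64 → turn -1·90°
n=1: pose=(6,5,N); sL=60/53, sR=60/173; mL=60/173, mR=-2010/9169; mL+mR=1170/9169 → advance +1; mR−mL=-30/53 → turn -1·90°
n=2: pose=(6,6,E); sL=6/17, sR=30/109; mL=30/109, mR=183/1853; mL+mR=693/1853 → advance +1; mR−mL=-3/17 → turn -1·90°
n=3: pose=(7,6,S); sL=12/49, sR=60/113; mL=60/113, mR=2262/5537; mL+mR=5202/5537 → advance +1; mR−mL=-6/49 → turn -1·90°
n=4: pose=(7,5,W); sL=15/32, sR=15/17; mL=15/17, mR=705/1088; mL+mR=1665/1088 → advance +1; mR−mL=-15/64 → turn -1·90°
n=5: pose=(6,5,N); sL=60/53, sR=60/173; mL=60/173, mR=-2010/9169; mL+mR=1170/9169 → advance +1; mR−mL=-30/53 → turn -1·90°
n=6: pose=(6,6,E); sL=6/17, sR=30/109; mL=30/109, mR=183/1853; mL+mR=693/1853 → advance +1; mR−mL=-3/17 → turn -1·90°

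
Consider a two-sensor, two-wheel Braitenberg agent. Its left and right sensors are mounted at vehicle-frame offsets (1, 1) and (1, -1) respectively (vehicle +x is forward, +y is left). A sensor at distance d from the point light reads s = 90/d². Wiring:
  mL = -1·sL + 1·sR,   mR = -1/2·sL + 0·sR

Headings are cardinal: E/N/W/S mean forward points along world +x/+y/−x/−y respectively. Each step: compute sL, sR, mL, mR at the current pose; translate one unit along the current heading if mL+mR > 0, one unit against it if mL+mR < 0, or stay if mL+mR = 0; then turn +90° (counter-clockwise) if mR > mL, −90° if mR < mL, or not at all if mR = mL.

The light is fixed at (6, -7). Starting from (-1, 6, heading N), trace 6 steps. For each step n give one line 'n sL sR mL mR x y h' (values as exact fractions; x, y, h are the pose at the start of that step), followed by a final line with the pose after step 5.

n=0: pose=(-1,6,N); sL=9/26, sR=45/116; mL=63/1508, mR=-9/52; mL+mR=-99/754 → advance -1; mR−mL=-81/377 → turn -1·90°
n=1: pose=(-1,5,E); sL=18/41, sR=90/157; mL=864/6437, mR=-9/41; mL+mR=-549/6437 → advance -1; mR−mL=-2277/6437 → turn -1·90°
n=2: pose=(-2,5,S); sL=9/17, sR=45/101; mL=-144/1717, mR=-9/34; mL+mR=-1197/3434 → advance -1; mR−mL=-621/3434 → turn -1·90°
n=3: pose=(-2,6,W); sL=2/5, sR=90/277; mL=-104/1385, mR=-1/5; mL+mR=-381/1385 → advance -1; mR−mL=-173/1385 → turn -1·90°
n=4: pose=(-1,6,N); sL=9/26, sR=45/116; mL=63/1508, mR=-9/52; mL+mR=-99/754 → advance -1; mR−mL=-81/377 → turn -1·90°
n=5: pose=(-1,5,E); sL=18/41, sR=90/157; mL=864/6437, mR=-9/41; mL+mR=-549/6437 → advance -1; mR−mL=-2277/6437 → turn -1·90°

0 9/26 45/116 63/1508 -9/52 -1 6 N
1 18/41 90/157 864/6437 -9/41 -1 5 E
2 9/17 45/101 -144/1717 -9/34 -2 5 S
3 2/5 90/277 -104/1385 -1/5 -2 6 W
4 9/26 45/116 63/1508 -9/52 -1 6 N
5 18/41 90/157 864/6437 -9/41 -1 5 E
final -2 5 S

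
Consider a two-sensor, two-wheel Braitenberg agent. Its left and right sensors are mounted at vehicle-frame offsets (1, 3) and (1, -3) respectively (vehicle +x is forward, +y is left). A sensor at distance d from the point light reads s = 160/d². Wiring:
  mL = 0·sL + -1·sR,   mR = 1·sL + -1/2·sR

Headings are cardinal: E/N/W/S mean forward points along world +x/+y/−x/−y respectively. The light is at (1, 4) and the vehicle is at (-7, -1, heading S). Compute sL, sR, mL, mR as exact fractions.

160/61 160/157 -160/157 20240/9577

left sensor world pos  = (-4, -2); dL² = 61
right sensor world pos = (-10, -2); dR² = 157
sL = 160/61 = 160/61
sR = 160/157 = 160/157
mL = 0·sL + -1·sR = -160/157
mR = 1·sL + -1/2·sR = 20240/9577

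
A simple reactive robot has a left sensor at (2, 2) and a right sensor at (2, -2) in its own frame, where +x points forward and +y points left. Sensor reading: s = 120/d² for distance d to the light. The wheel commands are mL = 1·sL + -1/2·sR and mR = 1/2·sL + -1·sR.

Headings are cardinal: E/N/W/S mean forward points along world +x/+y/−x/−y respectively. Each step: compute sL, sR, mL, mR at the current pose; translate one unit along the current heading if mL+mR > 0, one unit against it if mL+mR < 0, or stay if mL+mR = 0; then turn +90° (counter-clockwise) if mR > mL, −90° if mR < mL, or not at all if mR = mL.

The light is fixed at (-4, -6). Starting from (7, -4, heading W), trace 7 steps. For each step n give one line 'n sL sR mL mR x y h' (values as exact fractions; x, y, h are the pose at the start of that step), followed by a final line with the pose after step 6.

0 40/27 120/97 2260/2619 -1300/2619 7 -4 W
1 3/2 3/4 9/8 0 6 -4 N
2 120/169 24/29 1452/4901 -2316/4901 6 -3 E
3 60/61 12/5 -66/305 -582/305 5 -3 S
4 120/53 24/17 1404/901 -252/901 5 -2 W
5 5/3 15/17 125/102 -5/102 4 -2 N
6 120/149 120/109 4140/16241 -11340/16241 4 -1 E
final 3 -1 S

n=0: pose=(7,-4,W); sL=40/27, sR=120/97; mL=2260/2619, mR=-1300/2619; mL+mR=320/873 → advance +1; mR−mL=-3560/2619 → turn -1·90°
n=1: pose=(6,-4,N); sL=3/2, sR=3/4; mL=9/8, mR=0; mL+mR=9/8 → advance +1; mR−mL=-9/8 → turn -1·90°
n=2: pose=(6,-3,E); sL=120/169, sR=24/29; mL=1452/4901, mR=-2316/4901; mL+mR=-864/4901 → advance -1; mR−mL=-3768/4901 → turn -1·90°
n=3: pose=(5,-3,S); sL=60/61, sR=12/5; mL=-66/305, mR=-582/305; mL+mR=-648/305 → advance -1; mR−mL=-516/305 → turn -1·90°
n=4: pose=(5,-2,W); sL=120/53, sR=24/17; mL=1404/901, mR=-252/901; mL+mR=1152/901 → advance +1; mR−mL=-1656/901 → turn -1·90°
n=5: pose=(4,-2,N); sL=5/3, sR=15/17; mL=125/102, mR=-5/102; mL+mR=20/17 → advance +1; mR−mL=-65/51 → turn -1·90°
n=6: pose=(4,-1,E); sL=120/149, sR=120/109; mL=4140/16241, mR=-11340/16241; mL+mR=-7200/16241 → advance -1; mR−mL=-15480/16241 → turn -1·90°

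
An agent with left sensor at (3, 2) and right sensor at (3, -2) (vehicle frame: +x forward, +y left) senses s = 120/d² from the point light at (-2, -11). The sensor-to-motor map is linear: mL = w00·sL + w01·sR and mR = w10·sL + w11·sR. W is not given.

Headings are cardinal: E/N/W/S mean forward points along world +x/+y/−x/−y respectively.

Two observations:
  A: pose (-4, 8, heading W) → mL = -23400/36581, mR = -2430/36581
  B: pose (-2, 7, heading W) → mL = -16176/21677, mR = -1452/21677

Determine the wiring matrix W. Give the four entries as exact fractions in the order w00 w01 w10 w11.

-1 -1 1/2 -1

obs A: pose=(-4,8,W) → sL=60/157, sR=60/233, mL=-23400/36581, mR=-2430/36581
obs B: pose=(-2,7,W) → sL=24/53, sR=120/409, mL=-16176/21677, mR=-1452/21677
sensor matrix S = [[60/157, 60/233], [24/53, 120/409]]; det S = -3553920/792966337
solve [mL_A; mL_B] = S·[w00; w01] and [mR_A; mR_B] = S·[w10; w11]:
  w00 = -1, w01 = -1, w10 = 1/2, w11 = -1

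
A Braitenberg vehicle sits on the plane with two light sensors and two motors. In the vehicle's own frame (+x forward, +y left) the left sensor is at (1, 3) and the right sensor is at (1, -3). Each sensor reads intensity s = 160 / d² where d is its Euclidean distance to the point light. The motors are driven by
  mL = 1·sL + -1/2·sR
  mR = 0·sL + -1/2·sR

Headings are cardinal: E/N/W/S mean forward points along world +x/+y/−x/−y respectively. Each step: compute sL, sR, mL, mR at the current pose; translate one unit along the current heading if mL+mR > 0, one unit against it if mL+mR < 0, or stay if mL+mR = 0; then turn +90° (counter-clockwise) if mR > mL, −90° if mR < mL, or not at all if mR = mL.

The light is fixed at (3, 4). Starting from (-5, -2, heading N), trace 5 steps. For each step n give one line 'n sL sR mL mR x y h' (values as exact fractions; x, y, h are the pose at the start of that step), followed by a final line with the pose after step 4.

0 80/73 16/5 -184/365 -8/5 -5 -2 N
1 32/13 160/149 3728/1937 -80/149 -5 -3 E
2 2 40/41 62/41 -20/41 -4 -3 S
3 32/37 160/89 -112/3293 -80/89 -4 -4 W
4 16/13 80/29 -56/377 -40/29 -3 -4 N
final -3 -5 E

n=0: pose=(-5,-2,N); sL=80/73, sR=16/5; mL=-184/365, mR=-8/5; mL+mR=-768/365 → advance -1; mR−mL=-80/73 → turn -1·90°
n=1: pose=(-5,-3,E); sL=32/13, sR=160/149; mL=3728/1937, mR=-80/149; mL+mR=2688/1937 → advance +1; mR−mL=-32/13 → turn -1·90°
n=2: pose=(-4,-3,S); sL=2, sR=40/41; mL=62/41, mR=-20/41; mL+mR=42/41 → advance +1; mR−mL=-2 → turn -1·90°
n=3: pose=(-4,-4,W); sL=32/37, sR=160/89; mL=-112/3293, mR=-80/89; mL+mR=-3072/3293 → advance -1; mR−mL=-32/37 → turn -1·90°
n=4: pose=(-3,-4,N); sL=16/13, sR=80/29; mL=-56/377, mR=-40/29; mL+mR=-576/377 → advance -1; mR−mL=-16/13 → turn -1·90°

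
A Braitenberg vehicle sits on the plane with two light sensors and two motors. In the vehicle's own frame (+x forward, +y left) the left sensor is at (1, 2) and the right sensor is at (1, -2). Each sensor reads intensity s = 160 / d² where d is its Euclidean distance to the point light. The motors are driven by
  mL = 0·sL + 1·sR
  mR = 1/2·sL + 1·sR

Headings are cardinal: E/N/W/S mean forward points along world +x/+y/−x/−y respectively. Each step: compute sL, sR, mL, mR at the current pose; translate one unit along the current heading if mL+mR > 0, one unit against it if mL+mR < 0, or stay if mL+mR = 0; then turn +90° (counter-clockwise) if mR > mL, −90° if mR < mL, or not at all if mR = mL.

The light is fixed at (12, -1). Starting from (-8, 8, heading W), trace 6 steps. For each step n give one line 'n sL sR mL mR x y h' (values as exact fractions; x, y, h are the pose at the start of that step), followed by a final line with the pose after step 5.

n=0: pose=(-8,8,W); sL=16/49, sR=80/281; mL=80/281, mR=6168/13769; mL+mR=10088/13769 → advance +1; mR−mL=8/49 → turn +1·90°
n=1: pose=(-9,8,S); sL=32/85, sR=160/593; mL=160/593, mR=23088/50405; mL+mR=36688/50405 → advance +1; mR−mL=16/85 → turn +1·90°
n=2: pose=(-9,7,E); sL=8/25, sR=40/109; mL=40/109, mR=1436/2725; mL+mR=2436/2725 → advance +1; mR−mL=4/25 → turn +1·90°
n=3: pose=(-8,7,N); sL=32/113, sR=32/81; mL=32/81, mR=4912/9153; mL+mR=8528/9153 → advance +1; mR−mL=16/113 → turn +1·90°
n=4: pose=(-8,8,W); sL=16/49, sR=80/281; mL=80/281, mR=6168/13769; mL+mR=10088/13769 → advance +1; mR−mL=8/49 → turn +1·90°
n=5: pose=(-9,8,S); sL=32/85, sR=160/593; mL=160/593, mR=23088/50405; mL+mR=36688/50405 → advance +1; mR−mL=16/85 → turn +1·90°

0 16/49 80/281 80/281 6168/13769 -8 8 W
1 32/85 160/593 160/593 23088/50405 -9 8 S
2 8/25 40/109 40/109 1436/2725 -9 7 E
3 32/113 32/81 32/81 4912/9153 -8 7 N
4 16/49 80/281 80/281 6168/13769 -8 8 W
5 32/85 160/593 160/593 23088/50405 -9 8 S
final -9 7 E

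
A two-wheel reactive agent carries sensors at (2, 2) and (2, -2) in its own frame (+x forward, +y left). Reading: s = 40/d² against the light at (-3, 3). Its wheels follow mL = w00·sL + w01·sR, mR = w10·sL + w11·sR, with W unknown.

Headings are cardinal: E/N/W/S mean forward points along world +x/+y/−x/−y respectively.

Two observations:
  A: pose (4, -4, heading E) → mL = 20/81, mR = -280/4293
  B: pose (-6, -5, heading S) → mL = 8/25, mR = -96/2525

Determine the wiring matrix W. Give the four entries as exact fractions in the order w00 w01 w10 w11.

obs A: pose=(4,-4,E) → sL=20/53, sR=20/81, mL=20/81, mR=-280/4293
obs B: pose=(-6,-5,S) → sL=40/101, sR=8/25, mL=8/25, mR=-96/2525
sensor matrix S = [[20/53, 20/81], [40/101, 8/25]]; det S = 49792/2167965
solve [mL_A; mL_B] = S·[w00; w01] and [mR_A; mR_B] = S·[w10; w11]:
  w00 = 0, w01 = 1, w10 = -1/2, w11 = 1/2

0 1 -1/2 1/2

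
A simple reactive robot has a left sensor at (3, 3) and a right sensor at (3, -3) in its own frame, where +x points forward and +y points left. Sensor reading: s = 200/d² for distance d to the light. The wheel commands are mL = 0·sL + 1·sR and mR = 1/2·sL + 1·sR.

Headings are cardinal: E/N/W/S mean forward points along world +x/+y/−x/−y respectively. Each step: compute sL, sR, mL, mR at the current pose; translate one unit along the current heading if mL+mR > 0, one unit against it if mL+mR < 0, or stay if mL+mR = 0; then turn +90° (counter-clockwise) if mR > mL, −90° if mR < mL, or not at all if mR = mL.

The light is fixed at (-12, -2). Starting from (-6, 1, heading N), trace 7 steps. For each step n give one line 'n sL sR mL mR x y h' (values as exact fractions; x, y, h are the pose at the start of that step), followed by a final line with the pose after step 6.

n=0: pose=(-6,1,N); sL=40/9, sR=200/117; mL=200/117, mR=460/117; mL+mR=220/39 → advance +1; mR−mL=20/9 → turn +1·90°
n=1: pose=(-6,2,W); sL=20, sR=100/29; mL=100/29, mR=390/29; mL+mR=490/29 → advance +1; mR−mL=10 → turn +1·90°
n=2: pose=(-7,2,S); sL=40/13, sR=40; mL=40, mR=540/13; mL+mR=1060/13 → advance +1; mR−mL=20/13 → turn +1·90°
n=3: pose=(-7,1,E); sL=2, sR=25/8; mL=25/8, mR=33/8; mL+mR=29/4 → advance +1; mR−mL=1 → turn +1·90°
n=4: pose=(-6,1,N); sL=40/9, sR=200/117; mL=200/117, mR=460/117; mL+mR=220/39 → advance +1; mR−mL=20/9 → turn +1·90°
n=5: pose=(-6,2,W); sL=20, sR=100/29; mL=100/29, mR=390/29; mL+mR=490/29 → advance +1; mR−mL=10 → turn +1·90°
n=6: pose=(-7,2,S); sL=40/13, sR=40; mL=40, mR=540/13; mL+mR=1060/13 → advance +1; mR−mL=20/13 → turn +1·90°

0 40/9 200/117 200/117 460/117 -6 1 N
1 20 100/29 100/29 390/29 -6 2 W
2 40/13 40 40 540/13 -7 2 S
3 2 25/8 25/8 33/8 -7 1 E
4 40/9 200/117 200/117 460/117 -6 1 N
5 20 100/29 100/29 390/29 -6 2 W
6 40/13 40 40 540/13 -7 2 S
final -7 1 E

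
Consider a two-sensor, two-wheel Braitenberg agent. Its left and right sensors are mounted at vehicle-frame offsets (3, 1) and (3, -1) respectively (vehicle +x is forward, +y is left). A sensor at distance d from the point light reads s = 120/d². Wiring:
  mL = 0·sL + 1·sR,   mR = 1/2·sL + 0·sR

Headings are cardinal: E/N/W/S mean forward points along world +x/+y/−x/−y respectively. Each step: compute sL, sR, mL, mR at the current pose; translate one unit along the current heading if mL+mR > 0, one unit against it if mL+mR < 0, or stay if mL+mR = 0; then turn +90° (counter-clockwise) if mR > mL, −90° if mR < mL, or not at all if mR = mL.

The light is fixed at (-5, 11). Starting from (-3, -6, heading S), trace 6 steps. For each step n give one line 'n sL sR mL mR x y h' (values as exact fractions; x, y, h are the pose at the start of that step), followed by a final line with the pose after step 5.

0 120/409 120/401 120/401 60/409 -3 -6 S
1 60/181 12/29 12/29 30/181 -3 -7 W
2 8/15 120/229 120/229 4/15 -4 -7 N
3 15/34 6/17 6/17 15/68 -4 -6 E
4 120/409 120/401 120/401 60/409 -3 -6 S
5 60/181 12/29 12/29 30/181 -3 -7 W
final -4 -7 N

n=0: pose=(-3,-6,S); sL=120/409, sR=120/401; mL=120/401, mR=60/409; mL+mR=73140/164009 → advance +1; mR−mL=-25020/164009 → turn -1·90°
n=1: pose=(-3,-7,W); sL=60/181, sR=12/29; mL=12/29, mR=30/181; mL+mR=3042/5249 → advance +1; mR−mL=-1302/5249 → turn -1·90°
n=2: pose=(-4,-7,N); sL=8/15, sR=120/229; mL=120/229, mR=4/15; mL+mR=2716/3435 → advance +1; mR−mL=-884/3435 → turn -1·90°
n=3: pose=(-4,-6,E); sL=15/34, sR=6/17; mL=6/17, mR=15/68; mL+mR=39/68 → advance +1; mR−mL=-9/68 → turn -1·90°
n=4: pose=(-3,-6,S); sL=120/409, sR=120/401; mL=120/401, mR=60/409; mL+mR=73140/164009 → advance +1; mR−mL=-25020/164009 → turn -1·90°
n=5: pose=(-3,-7,W); sL=60/181, sR=12/29; mL=12/29, mR=30/181; mL+mR=3042/5249 → advance +1; mR−mL=-1302/5249 → turn -1·90°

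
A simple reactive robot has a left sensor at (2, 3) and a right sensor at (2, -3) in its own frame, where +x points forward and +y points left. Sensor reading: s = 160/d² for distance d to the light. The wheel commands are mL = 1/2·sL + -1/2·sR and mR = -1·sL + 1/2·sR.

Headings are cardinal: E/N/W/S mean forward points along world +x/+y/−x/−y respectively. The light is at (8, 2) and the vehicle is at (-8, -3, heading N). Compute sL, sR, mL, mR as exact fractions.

16/37 80/89 -768/3293 56/3293

left sensor world pos  = (-11, -1); dL² = 370
right sensor world pos = (-5, -1); dR² = 178
sL = 160/370 = 16/37
sR = 160/178 = 80/89
mL = 1/2·sL + -1/2·sR = -768/3293
mR = -1·sL + 1/2·sR = 56/3293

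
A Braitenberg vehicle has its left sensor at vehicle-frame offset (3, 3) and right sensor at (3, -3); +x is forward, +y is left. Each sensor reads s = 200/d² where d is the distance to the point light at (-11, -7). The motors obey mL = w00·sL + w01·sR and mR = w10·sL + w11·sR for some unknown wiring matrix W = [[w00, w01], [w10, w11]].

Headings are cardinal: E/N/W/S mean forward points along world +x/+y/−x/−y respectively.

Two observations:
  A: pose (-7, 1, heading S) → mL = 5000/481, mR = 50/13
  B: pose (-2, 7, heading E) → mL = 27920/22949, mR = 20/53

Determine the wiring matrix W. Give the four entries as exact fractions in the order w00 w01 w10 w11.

1 1 0 1/2

obs A: pose=(-7,1,S) → sL=100/37, sR=100/13, mL=5000/481, mR=50/13
obs B: pose=(-2,7,E) → sL=200/433, sR=40/53, mL=27920/22949, mR=20/53
sensor matrix S = [[100/37, 100/13], [200/433, 40/53]]; det S = -16704000/11038469
solve [mL_A; mL_B] = S·[w00; w01] and [mR_A; mR_B] = S·[w10; w11]:
  w00 = 1, w01 = 1, w10 = 0, w11 = 1/2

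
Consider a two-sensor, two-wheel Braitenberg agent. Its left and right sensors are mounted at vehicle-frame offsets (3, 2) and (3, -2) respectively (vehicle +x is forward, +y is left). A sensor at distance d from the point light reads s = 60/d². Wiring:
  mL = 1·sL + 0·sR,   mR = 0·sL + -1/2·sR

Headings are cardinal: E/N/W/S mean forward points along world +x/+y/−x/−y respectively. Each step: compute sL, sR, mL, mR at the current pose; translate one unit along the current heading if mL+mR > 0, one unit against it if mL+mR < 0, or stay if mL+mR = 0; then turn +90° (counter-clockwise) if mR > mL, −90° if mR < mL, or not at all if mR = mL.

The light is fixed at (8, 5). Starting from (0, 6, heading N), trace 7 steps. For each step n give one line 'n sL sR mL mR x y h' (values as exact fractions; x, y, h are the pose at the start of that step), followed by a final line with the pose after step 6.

0 15/29 15/13 15/29 -15/26 0 6 N
1 60/29 60/29 60/29 -30/29 0 5 E
2 30/17 2/3 30/17 -1/3 1 5 S
3 60/109 60/101 60/109 -30/101 1 4 W
4 15/26 3/2 15/26 -3/4 0 4 N
5 12/5 60/41 12/5 -30/41 0 3 E
6 6/5 30/53 6/5 -15/53 1 3 S
final 1 2 W

n=0: pose=(0,6,N); sL=15/29, sR=15/13; mL=15/29, mR=-15/26; mL+mR=-45/754 → advance -1; mR−mL=-825/754 → turn -1·90°
n=1: pose=(0,5,E); sL=60/29, sR=60/29; mL=60/29, mR=-30/29; mL+mR=30/29 → advance +1; mR−mL=-90/29 → turn -1·90°
n=2: pose=(1,5,S); sL=30/17, sR=2/3; mL=30/17, mR=-1/3; mL+mR=73/51 → advance +1; mR−mL=-107/51 → turn -1·90°
n=3: pose=(1,4,W); sL=60/109, sR=60/101; mL=60/109, mR=-30/101; mL+mR=2790/11009 → advance +1; mR−mL=-9330/11009 → turn -1·90°
n=4: pose=(0,4,N); sL=15/26, sR=3/2; mL=15/26, mR=-3/4; mL+mR=-9/52 → advance -1; mR−mL=-69/52 → turn -1·90°
n=5: pose=(0,3,E); sL=12/5, sR=60/41; mL=12/5, mR=-30/41; mL+mR=342/205 → advance +1; mR−mL=-642/205 → turn -1·90°
n=6: pose=(1,3,S); sL=6/5, sR=30/53; mL=6/5, mR=-15/53; mL+mR=243/265 → advance +1; mR−mL=-393/265 → turn -1·90°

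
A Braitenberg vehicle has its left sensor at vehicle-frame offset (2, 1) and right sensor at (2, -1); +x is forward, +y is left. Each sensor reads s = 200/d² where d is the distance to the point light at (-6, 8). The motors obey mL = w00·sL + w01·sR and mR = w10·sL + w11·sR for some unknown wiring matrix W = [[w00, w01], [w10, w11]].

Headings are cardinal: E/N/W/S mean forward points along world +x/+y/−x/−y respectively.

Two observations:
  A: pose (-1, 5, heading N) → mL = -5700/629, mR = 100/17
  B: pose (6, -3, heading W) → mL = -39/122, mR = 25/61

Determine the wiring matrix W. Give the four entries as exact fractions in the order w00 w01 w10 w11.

obs A: pose=(-1,5,N) → sL=200/17, sR=200/37, mL=-5700/629, mR=100/17
obs B: pose=(6,-3,W) → sL=50/61, sR=1, mL=-39/122, mR=25/61
sensor matrix S = [[200/17, 200/37], [50/61, 1]]; det S = 281400/38369
solve [mL_A; mL_B] = S·[w00; w01] and [mR_A; mR_B] = S·[w10; w11]:
  w00 = -1, w01 = 1/2, w10 = 1/2, w11 = 0

-1 1/2 1/2 0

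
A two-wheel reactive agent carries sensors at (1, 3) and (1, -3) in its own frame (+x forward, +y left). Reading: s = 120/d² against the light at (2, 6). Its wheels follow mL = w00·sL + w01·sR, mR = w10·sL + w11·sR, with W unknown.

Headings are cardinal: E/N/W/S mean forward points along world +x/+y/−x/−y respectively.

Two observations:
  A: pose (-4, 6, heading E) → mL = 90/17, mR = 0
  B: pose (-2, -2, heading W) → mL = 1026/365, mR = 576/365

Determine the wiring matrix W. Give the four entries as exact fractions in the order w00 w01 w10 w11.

1/2 1 -1 1

obs A: pose=(-4,6,E) → sL=60/17, sR=60/17, mL=90/17, mR=0
obs B: pose=(-2,-2,W) → sL=60/73, sR=12/5, mL=1026/365, mR=576/365
sensor matrix S = [[60/17, 60/17], [60/73, 12/5]]; det S = 6912/1241
solve [mL_A; mL_B] = S·[w00; w01] and [mR_A; mR_B] = S·[w10; w11]:
  w00 = 1/2, w01 = 1, w10 = -1, w11 = 1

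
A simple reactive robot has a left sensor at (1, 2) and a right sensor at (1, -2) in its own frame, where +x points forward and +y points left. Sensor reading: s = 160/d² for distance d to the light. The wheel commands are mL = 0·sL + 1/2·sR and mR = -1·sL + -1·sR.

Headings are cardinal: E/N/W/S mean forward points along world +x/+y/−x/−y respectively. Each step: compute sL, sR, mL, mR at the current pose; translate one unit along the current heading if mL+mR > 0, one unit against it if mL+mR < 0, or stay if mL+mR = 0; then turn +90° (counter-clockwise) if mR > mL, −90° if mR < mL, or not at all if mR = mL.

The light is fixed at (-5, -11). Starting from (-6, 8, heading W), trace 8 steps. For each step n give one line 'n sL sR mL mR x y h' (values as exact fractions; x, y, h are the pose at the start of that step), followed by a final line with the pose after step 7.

0 160/293 32/89 16/89 -23616/26077 -6 8 W
1 40/101 40/101 20/101 -80/101 -5 8 N
2 160/401 160/257 80/257 -105280/103057 -5 7 E
3 16/29 80/149 40/149 -4704/4321 -6 7 S
4 160/293 32/89 16/89 -23616/26077 -6 8 W
5 40/101 40/101 20/101 -80/101 -5 8 N
6 160/401 160/257 80/257 -105280/103057 -5 7 E
7 16/29 80/149 40/149 -4704/4321 -6 7 S
final -6 8 W

n=0: pose=(-6,8,W); sL=160/293, sR=32/89; mL=16/89, mR=-23616/26077; mL+mR=-18928/26077 → advance -1; mR−mL=-28304/26077 → turn -1·90°
n=1: pose=(-5,8,N); sL=40/101, sR=40/101; mL=20/101, mR=-80/101; mL+mR=-60/101 → advance -1; mR−mL=-100/101 → turn -1·90°
n=2: pose=(-5,7,E); sL=160/401, sR=160/257; mL=80/257, mR=-105280/103057; mL+mR=-73200/103057 → advance -1; mR−mL=-137360/103057 → turn -1·90°
n=3: pose=(-6,7,S); sL=16/29, sR=80/149; mL=40/149, mR=-4704/4321; mL+mR=-3544/4321 → advance -1; mR−mL=-5864/4321 → turn -1·90°
n=4: pose=(-6,8,W); sL=160/293, sR=32/89; mL=16/89, mR=-23616/26077; mL+mR=-18928/26077 → advance -1; mR−mL=-28304/26077 → turn -1·90°
n=5: pose=(-5,8,N); sL=40/101, sR=40/101; mL=20/101, mR=-80/101; mL+mR=-60/101 → advance -1; mR−mL=-100/101 → turn -1·90°
n=6: pose=(-5,7,E); sL=160/401, sR=160/257; mL=80/257, mR=-105280/103057; mL+mR=-73200/103057 → advance -1; mR−mL=-137360/103057 → turn -1·90°
n=7: pose=(-6,7,S); sL=16/29, sR=80/149; mL=40/149, mR=-4704/4321; mL+mR=-3544/4321 → advance -1; mR−mL=-5864/4321 → turn -1·90°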